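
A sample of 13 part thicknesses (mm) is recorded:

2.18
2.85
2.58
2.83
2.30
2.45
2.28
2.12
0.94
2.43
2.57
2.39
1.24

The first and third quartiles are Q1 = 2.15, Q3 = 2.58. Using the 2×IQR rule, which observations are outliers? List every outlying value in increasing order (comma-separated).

0.94, 1.24

IQR = Q3 − Q1 = 2.58 − 2.15 = 0.43.
Lower fence = Q1 − 2·IQR = 2.15 − 0.86 = 1.29.
Upper fence = Q3 + 2·IQR = 2.58 + 0.86 = 3.44.
0.94 < 1.29 → outlier.
1.24 < 1.29 → outlier.
All remaining values lie within [1.29, 3.44].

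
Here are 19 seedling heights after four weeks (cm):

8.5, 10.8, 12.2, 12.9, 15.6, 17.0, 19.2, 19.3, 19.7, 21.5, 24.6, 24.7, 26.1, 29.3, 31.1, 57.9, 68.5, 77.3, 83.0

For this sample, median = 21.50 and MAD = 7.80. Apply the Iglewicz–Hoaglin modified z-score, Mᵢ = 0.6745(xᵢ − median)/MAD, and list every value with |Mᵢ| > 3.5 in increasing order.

|Mᵢ| > 3.5 ⇔ |xᵢ − 21.50| > 3.5·7.80/0.6745 = 40.47.
So outliers lie outside [-18.97, 61.97].
68.5: M = 4.06 → outlier.
77.3: M = 4.83 → outlier.
83.0: M = 5.32 → outlier.

68.5, 77.3, 83.0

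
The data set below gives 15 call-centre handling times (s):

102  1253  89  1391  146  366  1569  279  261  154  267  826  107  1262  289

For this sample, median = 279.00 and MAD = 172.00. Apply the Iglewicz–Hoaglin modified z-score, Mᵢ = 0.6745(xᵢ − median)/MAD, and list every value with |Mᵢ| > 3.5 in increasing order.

|Mᵢ| > 3.5 ⇔ |xᵢ − 279.00| > 3.5·172.00/0.6745 = 892.51.
So outliers lie outside [-613.51, 1171.51].
1253: M = 3.82 → outlier.
1262: M = 3.85 → outlier.
1391: M = 4.36 → outlier.
1569: M = 5.06 → outlier.

1253, 1262, 1391, 1569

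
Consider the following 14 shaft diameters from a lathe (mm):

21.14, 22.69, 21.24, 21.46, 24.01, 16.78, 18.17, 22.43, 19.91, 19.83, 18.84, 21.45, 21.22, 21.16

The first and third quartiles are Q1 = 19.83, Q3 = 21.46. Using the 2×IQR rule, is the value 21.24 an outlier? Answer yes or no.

IQR = Q3 − Q1 = 21.46 − 19.83 = 1.63.
Lower fence = Q1 − 2·IQR = 19.83 − 3.26 = 16.57.
Upper fence = Q3 + 2·IQR = 21.46 + 3.26 = 24.72.
21.24 lies within [16.57, 24.72].

no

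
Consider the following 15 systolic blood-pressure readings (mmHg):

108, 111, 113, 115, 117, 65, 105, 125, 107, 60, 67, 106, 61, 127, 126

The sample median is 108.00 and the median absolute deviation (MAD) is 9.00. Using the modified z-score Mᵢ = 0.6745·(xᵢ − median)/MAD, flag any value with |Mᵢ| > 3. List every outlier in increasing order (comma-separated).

60, 61, 65, 67

|Mᵢ| > 3 ⇔ |xᵢ − 108.00| > 3·9.00/0.6745 = 40.03.
So outliers lie outside [67.97, 148.03].
60: M = -3.60 → outlier.
61: M = -3.52 → outlier.
65: M = -3.22 → outlier.
67: M = -3.07 → outlier.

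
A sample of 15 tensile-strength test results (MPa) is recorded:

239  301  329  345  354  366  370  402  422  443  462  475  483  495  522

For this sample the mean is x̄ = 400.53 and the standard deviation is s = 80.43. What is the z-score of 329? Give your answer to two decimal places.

z = (329 − 400.53) / 80.43 = -0.89.

-0.89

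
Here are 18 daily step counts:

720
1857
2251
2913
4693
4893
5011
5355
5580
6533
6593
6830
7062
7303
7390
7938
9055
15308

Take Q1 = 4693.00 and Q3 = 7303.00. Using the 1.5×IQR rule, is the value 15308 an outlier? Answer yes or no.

yes

IQR = Q3 − Q1 = 7303.00 − 4693.00 = 2610.00.
Lower fence = Q1 − 1.5·IQR = 4693.00 − 3915.00 = 778.00.
Upper fence = Q3 + 1.5·IQR = 7303.00 + 3915.00 = 11218.00.
15308 lies above the upper fence.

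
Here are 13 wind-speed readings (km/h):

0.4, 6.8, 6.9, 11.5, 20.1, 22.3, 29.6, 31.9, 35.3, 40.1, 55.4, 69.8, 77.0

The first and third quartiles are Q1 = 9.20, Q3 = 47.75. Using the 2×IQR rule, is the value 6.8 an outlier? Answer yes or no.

IQR = Q3 − Q1 = 47.75 − 9.20 = 38.55.
Lower fence = Q1 − 2·IQR = 9.20 − 77.10 = -67.90.
Upper fence = Q3 + 2·IQR = 47.75 + 77.10 = 124.85.
6.8 lies within [-67.90, 124.85].

no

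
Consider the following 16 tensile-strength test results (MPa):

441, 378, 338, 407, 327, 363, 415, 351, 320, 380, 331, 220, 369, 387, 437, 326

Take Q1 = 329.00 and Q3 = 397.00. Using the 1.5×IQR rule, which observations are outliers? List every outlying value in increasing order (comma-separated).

IQR = Q3 − Q1 = 397.00 − 329.00 = 68.00.
Lower fence = Q1 − 1.5·IQR = 329.00 − 102.00 = 227.00.
Upper fence = Q3 + 1.5·IQR = 397.00 + 102.00 = 499.00.
220 < 227.00 → outlier.
All remaining values lie within [227.00, 499.00].

220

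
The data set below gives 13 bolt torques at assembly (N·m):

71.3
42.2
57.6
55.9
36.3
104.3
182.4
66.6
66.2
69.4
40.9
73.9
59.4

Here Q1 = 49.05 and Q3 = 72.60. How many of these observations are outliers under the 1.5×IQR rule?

1

IQR = 23.55; fences at 49.05 − 35.325 = 13.725 and 72.60 + 35.325 = 107.925.
Outside the cutoffs: 182.4.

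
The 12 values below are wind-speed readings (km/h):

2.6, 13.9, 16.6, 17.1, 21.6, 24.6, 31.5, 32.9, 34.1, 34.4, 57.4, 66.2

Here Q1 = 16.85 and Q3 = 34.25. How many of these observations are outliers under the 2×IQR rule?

0

IQR = 17.40; fences at 16.85 − 34.80 = -17.95 and 34.25 + 34.80 = 69.05.
Every value lies within the cutoffs.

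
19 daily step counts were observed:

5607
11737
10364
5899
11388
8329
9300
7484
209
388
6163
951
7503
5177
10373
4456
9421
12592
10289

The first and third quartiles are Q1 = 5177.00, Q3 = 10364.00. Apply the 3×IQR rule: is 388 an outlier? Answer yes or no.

no

IQR = Q3 − Q1 = 10364.00 − 5177.00 = 5187.00.
Lower fence = Q1 − 3·IQR = 5177.00 − 15561.00 = -10384.00.
Upper fence = Q3 + 3·IQR = 10364.00 + 15561.00 = 25925.00.
388 lies within [-10384.00, 25925.00].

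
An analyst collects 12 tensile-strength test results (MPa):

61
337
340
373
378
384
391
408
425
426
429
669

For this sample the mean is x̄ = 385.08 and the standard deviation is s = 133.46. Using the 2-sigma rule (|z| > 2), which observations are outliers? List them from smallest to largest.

61, 669

Cutoffs at x̄ ± 2s: 385.08 ± 2·133.46 = [118.16, 652.00].
61: z = -2.43, |z| > 2 → outlier.
669: z = 2.13, |z| > 2 → outlier.
Every other value lies within [118.16, 652.00].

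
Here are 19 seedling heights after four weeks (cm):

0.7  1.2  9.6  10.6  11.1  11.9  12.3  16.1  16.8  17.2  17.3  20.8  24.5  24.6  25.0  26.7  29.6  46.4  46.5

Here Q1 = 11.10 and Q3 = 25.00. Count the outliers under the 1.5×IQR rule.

2

IQR = 13.90; fences at 11.10 − 20.85 = -9.75 and 25.00 + 20.85 = 45.85.
Outside the cutoffs: 46.4, 46.5.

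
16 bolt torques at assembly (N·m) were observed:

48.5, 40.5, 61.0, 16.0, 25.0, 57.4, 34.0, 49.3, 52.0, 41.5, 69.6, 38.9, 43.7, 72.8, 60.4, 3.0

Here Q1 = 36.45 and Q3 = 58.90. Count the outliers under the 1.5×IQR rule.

IQR = 22.45; fences at 36.45 − 33.675 = 2.775 and 58.90 + 33.675 = 92.575.
Every value lies within the cutoffs.

0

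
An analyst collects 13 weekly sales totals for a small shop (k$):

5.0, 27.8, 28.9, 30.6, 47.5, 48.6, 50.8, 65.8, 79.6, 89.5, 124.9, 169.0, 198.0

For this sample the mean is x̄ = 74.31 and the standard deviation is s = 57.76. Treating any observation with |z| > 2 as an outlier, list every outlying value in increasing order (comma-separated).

198.0

Cutoffs at x̄ ± 2s: 74.31 ± 2·57.76 = [-41.21, 189.83].
198.0: z = 2.14, |z| > 2 → outlier.
Every other value lies within [-41.21, 189.83].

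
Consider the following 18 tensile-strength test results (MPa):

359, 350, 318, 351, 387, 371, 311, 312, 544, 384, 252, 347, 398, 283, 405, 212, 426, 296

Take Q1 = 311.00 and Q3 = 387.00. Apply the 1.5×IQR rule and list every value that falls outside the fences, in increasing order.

544

IQR = Q3 − Q1 = 387.00 − 311.00 = 76.00.
Lower fence = Q1 − 1.5·IQR = 311.00 − 114.00 = 197.00.
Upper fence = Q3 + 1.5·IQR = 387.00 + 114.00 = 501.00.
544 > 501.00 → outlier.
All remaining values lie within [197.00, 501.00].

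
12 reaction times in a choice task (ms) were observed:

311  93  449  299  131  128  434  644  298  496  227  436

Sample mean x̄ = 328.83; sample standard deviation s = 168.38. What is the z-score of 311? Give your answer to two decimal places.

z = (311 − 328.83) / 168.38 = -0.11.

-0.11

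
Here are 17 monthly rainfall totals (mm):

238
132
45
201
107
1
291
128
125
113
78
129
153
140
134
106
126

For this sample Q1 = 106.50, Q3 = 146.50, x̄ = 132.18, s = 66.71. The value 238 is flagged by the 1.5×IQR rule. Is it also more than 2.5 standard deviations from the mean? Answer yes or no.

no

z = (238 − 132.18) / 66.71 = 1.59.
|z| = 1.59 ≤ 2.5.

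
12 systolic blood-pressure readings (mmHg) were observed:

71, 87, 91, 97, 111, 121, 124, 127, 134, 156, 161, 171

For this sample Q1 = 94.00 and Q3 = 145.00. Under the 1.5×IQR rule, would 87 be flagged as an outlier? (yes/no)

IQR = Q3 − Q1 = 145.00 − 94.00 = 51.00.
Lower fence = Q1 − 1.5·IQR = 94.00 − 76.50 = 17.50.
Upper fence = Q3 + 1.5·IQR = 145.00 + 76.50 = 221.50.
87 lies within [17.50, 221.50].

no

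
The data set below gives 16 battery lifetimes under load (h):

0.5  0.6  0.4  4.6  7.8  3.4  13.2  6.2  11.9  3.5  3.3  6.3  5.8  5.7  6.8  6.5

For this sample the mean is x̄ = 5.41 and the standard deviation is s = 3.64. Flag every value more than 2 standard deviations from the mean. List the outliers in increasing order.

Cutoffs at x̄ ± 2s: 5.41 ± 2·3.64 = [-1.87, 12.69].
13.2: z = 2.14, |z| > 2 → outlier.
Every other value lies within [-1.87, 12.69].

13.2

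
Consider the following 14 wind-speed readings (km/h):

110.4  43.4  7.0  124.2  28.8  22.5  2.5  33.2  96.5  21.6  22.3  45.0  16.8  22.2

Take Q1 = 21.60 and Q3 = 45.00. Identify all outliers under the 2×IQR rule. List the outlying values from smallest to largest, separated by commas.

96.5, 110.4, 124.2

IQR = Q3 − Q1 = 45.00 − 21.60 = 23.40.
Lower fence = Q1 − 2·IQR = 21.60 − 46.80 = -25.20.
Upper fence = Q3 + 2·IQR = 45.00 + 46.80 = 91.80.
96.5 > 91.80 → outlier.
110.4 > 91.80 → outlier.
124.2 > 91.80 → outlier.
All remaining values lie within [-25.20, 91.80].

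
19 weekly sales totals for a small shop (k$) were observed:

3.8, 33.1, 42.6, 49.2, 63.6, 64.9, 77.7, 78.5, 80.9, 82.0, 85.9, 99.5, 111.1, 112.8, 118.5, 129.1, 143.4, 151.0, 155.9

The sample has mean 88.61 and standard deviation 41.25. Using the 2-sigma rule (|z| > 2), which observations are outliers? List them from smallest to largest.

3.8

Cutoffs at x̄ ± 2s: 88.61 ± 2·41.25 = [6.11, 171.11].
3.8: z = -2.06, |z| > 2 → outlier.
Every other value lies within [6.11, 171.11].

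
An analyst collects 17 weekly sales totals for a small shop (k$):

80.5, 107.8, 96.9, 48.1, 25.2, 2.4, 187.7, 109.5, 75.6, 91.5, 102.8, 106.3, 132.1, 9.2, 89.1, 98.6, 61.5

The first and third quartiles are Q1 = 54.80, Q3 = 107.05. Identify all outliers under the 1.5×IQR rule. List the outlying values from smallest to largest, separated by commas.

187.7

IQR = Q3 − Q1 = 107.05 − 54.80 = 52.25.
Lower fence = Q1 − 1.5·IQR = 54.80 − 78.375 = -23.575.
Upper fence = Q3 + 1.5·IQR = 107.05 + 78.375 = 185.425.
187.7 > 185.425 → outlier.
All remaining values lie within [-23.575, 185.425].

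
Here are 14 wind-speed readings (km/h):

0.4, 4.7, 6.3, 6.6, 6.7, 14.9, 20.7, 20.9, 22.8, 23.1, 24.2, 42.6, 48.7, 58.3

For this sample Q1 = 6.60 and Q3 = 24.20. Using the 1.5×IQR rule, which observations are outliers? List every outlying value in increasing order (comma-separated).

58.3

IQR = Q3 − Q1 = 24.20 − 6.60 = 17.60.
Lower fence = Q1 − 1.5·IQR = 6.60 − 26.40 = -19.80.
Upper fence = Q3 + 1.5·IQR = 24.20 + 26.40 = 50.60.
58.3 > 50.60 → outlier.
All remaining values lie within [-19.80, 50.60].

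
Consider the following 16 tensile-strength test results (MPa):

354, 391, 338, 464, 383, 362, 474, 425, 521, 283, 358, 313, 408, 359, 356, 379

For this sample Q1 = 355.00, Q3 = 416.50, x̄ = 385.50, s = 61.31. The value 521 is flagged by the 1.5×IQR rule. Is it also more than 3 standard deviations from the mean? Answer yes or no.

z = (521 − 385.50) / 61.31 = 2.21.
|z| = 2.21 ≤ 3.

no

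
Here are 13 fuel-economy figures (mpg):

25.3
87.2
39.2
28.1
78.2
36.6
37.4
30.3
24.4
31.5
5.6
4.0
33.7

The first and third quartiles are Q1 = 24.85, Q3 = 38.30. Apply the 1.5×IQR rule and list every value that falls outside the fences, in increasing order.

IQR = Q3 − Q1 = 38.30 − 24.85 = 13.45.
Lower fence = Q1 − 1.5·IQR = 24.85 − 20.175 = 4.675.
Upper fence = Q3 + 1.5·IQR = 38.30 + 20.175 = 58.475.
4.0 < 4.675 → outlier.
78.2 > 58.475 → outlier.
87.2 > 58.475 → outlier.
All remaining values lie within [4.675, 58.475].

4.0, 78.2, 87.2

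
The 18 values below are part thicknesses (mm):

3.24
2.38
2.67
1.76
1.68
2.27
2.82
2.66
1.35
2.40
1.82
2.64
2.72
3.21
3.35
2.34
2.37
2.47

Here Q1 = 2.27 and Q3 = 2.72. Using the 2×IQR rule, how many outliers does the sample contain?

IQR = 0.45; fences at 2.27 − 0.90 = 1.37 and 2.72 + 0.90 = 3.62.
Outside the cutoffs: 1.35.

1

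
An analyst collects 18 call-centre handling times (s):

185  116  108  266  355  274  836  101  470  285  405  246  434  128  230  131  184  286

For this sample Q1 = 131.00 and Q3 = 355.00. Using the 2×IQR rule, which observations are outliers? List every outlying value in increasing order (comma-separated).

IQR = Q3 − Q1 = 355.00 − 131.00 = 224.00.
Lower fence = Q1 − 2·IQR = 131.00 − 448.00 = -317.00.
Upper fence = Q3 + 2·IQR = 355.00 + 448.00 = 803.00.
836 > 803.00 → outlier.
All remaining values lie within [-317.00, 803.00].

836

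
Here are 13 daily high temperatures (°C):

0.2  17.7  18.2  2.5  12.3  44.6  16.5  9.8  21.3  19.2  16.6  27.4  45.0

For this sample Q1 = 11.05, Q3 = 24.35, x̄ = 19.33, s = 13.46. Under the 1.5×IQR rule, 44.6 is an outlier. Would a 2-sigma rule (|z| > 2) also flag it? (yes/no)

no

z = (44.6 − 19.33) / 13.46 = 1.88.
|z| = 1.88 ≤ 2.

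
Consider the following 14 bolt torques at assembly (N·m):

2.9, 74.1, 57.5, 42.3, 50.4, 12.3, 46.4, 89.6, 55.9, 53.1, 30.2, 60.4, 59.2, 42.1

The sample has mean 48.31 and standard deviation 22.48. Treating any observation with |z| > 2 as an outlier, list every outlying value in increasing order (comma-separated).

Cutoffs at x̄ ± 2s: 48.31 ± 2·22.48 = [3.35, 93.27].
2.9: z = -2.02, |z| > 2 → outlier.
Every other value lies within [3.35, 93.27].

2.9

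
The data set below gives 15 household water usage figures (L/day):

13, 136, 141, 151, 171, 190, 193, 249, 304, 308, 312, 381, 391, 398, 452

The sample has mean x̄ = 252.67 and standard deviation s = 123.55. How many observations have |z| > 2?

0

Cutoffs: x̄ ± 2s = [5.57, 499.77].
Every value lies within the cutoffs.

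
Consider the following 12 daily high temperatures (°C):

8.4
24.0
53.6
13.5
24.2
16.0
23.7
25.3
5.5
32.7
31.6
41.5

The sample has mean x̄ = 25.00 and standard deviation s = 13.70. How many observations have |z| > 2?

Cutoffs: x̄ ± 2s = [-2.40, 52.40].
Outside the cutoffs: 53.6.

1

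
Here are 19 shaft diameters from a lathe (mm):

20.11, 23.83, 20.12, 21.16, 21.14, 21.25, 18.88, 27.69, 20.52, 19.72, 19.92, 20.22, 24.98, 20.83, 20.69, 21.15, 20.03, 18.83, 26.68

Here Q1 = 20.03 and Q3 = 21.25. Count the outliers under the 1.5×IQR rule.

IQR = 1.22; fences at 20.03 − 1.83 = 18.20 and 21.25 + 1.83 = 23.08.
Outside the cutoffs: 23.83, 24.98, 26.68, 27.69.

4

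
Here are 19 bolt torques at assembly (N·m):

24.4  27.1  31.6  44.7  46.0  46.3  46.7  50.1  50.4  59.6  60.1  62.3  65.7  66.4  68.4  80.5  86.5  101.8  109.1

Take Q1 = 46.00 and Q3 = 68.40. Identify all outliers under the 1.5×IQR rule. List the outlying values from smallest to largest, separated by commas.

109.1

IQR = Q3 − Q1 = 68.40 − 46.00 = 22.40.
Lower fence = Q1 − 1.5·IQR = 46.00 − 33.60 = 12.40.
Upper fence = Q3 + 1.5·IQR = 68.40 + 33.60 = 102.00.
109.1 > 102.00 → outlier.
All remaining values lie within [12.40, 102.00].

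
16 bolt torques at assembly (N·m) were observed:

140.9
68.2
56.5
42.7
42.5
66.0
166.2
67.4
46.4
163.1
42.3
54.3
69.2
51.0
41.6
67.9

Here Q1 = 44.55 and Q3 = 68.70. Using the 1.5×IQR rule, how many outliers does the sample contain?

3

IQR = 24.15; fences at 44.55 − 36.225 = 8.325 and 68.70 + 36.225 = 104.925.
Outside the cutoffs: 140.9, 163.1, 166.2.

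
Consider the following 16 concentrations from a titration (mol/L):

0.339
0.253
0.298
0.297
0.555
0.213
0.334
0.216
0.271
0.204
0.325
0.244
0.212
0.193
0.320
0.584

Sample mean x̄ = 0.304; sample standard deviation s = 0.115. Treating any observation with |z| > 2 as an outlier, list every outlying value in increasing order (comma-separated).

0.555, 0.584

Cutoffs at x̄ ± 2s: 0.304 ± 2·0.115 = [0.074, 0.534].
0.555: z = 2.18, |z| > 2 → outlier.
0.584: z = 2.43, |z| > 2 → outlier.
Every other value lies within [0.074, 0.534].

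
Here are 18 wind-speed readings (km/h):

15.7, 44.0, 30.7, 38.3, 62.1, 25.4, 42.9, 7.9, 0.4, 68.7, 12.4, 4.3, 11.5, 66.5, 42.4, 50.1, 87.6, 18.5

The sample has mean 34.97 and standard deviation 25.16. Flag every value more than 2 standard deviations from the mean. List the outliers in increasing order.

87.6

Cutoffs at x̄ ± 2s: 34.97 ± 2·25.16 = [-15.35, 85.29].
87.6: z = 2.09, |z| > 2 → outlier.
Every other value lies within [-15.35, 85.29].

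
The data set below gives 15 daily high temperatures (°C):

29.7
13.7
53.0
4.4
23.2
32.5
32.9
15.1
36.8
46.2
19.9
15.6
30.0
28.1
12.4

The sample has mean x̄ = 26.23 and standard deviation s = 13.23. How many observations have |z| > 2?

1

Cutoffs: x̄ ± 2s = [-0.23, 52.69].
Outside the cutoffs: 53.0.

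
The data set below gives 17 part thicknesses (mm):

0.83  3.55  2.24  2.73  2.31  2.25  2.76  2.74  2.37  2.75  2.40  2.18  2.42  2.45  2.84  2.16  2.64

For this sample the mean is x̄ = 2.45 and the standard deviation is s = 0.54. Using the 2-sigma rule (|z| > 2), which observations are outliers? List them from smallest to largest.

0.83, 3.55

Cutoffs at x̄ ± 2s: 2.45 ± 2·0.54 = [1.37, 3.53].
0.83: z = -3.00, |z| > 2 → outlier.
3.55: z = 2.04, |z| > 2 → outlier.
Every other value lies within [1.37, 3.53].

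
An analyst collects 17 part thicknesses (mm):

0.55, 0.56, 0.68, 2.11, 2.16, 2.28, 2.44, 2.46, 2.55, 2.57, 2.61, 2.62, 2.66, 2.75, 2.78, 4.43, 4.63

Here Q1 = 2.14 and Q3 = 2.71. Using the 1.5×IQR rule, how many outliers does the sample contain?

IQR = 0.57; fences at 2.14 − 0.855 = 1.285 and 2.71 + 0.855 = 3.565.
Outside the cutoffs: 0.55, 0.56, 0.68, 4.43, 4.63.

5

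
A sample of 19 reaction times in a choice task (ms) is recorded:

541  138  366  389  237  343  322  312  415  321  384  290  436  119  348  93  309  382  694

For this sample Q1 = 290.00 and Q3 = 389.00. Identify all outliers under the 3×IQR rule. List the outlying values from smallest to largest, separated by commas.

IQR = Q3 − Q1 = 389.00 − 290.00 = 99.00.
Lower fence = Q1 − 3·IQR = 290.00 − 297.00 = -7.00.
Upper fence = Q3 + 3·IQR = 389.00 + 297.00 = 686.00.
694 > 686.00 → outlier.
All remaining values lie within [-7.00, 686.00].

694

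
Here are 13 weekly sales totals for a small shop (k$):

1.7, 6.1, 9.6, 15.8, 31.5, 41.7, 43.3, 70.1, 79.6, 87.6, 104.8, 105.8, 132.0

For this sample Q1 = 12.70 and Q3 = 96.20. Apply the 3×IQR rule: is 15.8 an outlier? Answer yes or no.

IQR = Q3 − Q1 = 96.20 − 12.70 = 83.50.
Lower fence = Q1 − 3·IQR = 12.70 − 250.50 = -237.80.
Upper fence = Q3 + 3·IQR = 96.20 + 250.50 = 346.70.
15.8 lies within [-237.80, 346.70].

no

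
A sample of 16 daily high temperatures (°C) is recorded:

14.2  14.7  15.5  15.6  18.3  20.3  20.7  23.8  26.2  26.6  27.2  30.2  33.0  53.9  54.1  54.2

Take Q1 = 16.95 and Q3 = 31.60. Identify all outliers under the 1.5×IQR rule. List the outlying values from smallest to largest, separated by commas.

IQR = Q3 − Q1 = 31.60 − 16.95 = 14.65.
Lower fence = Q1 − 1.5·IQR = 16.95 − 21.975 = -5.025.
Upper fence = Q3 + 1.5·IQR = 31.60 + 21.975 = 53.575.
53.9 > 53.575 → outlier.
54.1 > 53.575 → outlier.
54.2 > 53.575 → outlier.
All remaining values lie within [-5.025, 53.575].

53.9, 54.1, 54.2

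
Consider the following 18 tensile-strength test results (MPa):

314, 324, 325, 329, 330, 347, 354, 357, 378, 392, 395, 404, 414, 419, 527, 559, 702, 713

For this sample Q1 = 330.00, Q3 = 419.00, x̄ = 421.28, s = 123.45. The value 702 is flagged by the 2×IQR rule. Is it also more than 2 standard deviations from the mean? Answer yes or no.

yes

z = (702 − 421.28) / 123.45 = 2.27.
|z| = 2.27 > 2.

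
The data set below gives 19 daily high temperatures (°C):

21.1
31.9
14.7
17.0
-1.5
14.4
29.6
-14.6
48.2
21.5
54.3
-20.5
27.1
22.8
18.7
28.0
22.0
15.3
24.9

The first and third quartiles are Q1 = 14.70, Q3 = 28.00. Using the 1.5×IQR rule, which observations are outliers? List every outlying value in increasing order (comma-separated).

IQR = Q3 − Q1 = 28.00 − 14.70 = 13.30.
Lower fence = Q1 − 1.5·IQR = 14.70 − 19.95 = -5.25.
Upper fence = Q3 + 1.5·IQR = 28.00 + 19.95 = 47.95.
-20.5 < -5.25 → outlier.
-14.6 < -5.25 → outlier.
48.2 > 47.95 → outlier.
54.3 > 47.95 → outlier.
All remaining values lie within [-5.25, 47.95].

-20.5, -14.6, 48.2, 54.3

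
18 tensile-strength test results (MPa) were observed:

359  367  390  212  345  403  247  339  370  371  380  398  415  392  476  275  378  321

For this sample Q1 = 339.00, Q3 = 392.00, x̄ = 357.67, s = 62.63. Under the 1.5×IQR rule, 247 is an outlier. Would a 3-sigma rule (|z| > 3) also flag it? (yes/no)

no

z = (247 − 357.67) / 62.63 = -1.77.
|z| = 1.77 ≤ 3.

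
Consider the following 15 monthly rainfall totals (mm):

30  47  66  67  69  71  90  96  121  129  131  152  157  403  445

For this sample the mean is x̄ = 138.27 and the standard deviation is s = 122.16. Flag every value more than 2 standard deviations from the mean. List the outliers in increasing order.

403, 445

Cutoffs at x̄ ± 2s: 138.27 ± 2·122.16 = [-106.05, 382.59].
403: z = 2.17, |z| > 2 → outlier.
445: z = 2.51, |z| > 2 → outlier.
Every other value lies within [-106.05, 382.59].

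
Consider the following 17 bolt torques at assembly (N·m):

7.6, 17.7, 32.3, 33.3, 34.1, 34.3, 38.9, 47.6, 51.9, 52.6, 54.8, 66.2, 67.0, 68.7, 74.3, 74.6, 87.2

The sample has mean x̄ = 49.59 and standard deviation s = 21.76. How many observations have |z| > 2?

Cutoffs: x̄ ± 2s = [6.07, 93.11].
Every value lies within the cutoffs.

0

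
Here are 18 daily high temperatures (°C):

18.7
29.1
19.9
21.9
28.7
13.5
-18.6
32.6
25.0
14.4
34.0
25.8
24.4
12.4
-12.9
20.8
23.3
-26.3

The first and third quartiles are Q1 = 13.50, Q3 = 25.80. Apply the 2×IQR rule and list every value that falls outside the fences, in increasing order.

IQR = Q3 − Q1 = 25.80 − 13.50 = 12.30.
Lower fence = Q1 − 2·IQR = 13.50 − 24.60 = -11.10.
Upper fence = Q3 + 2·IQR = 25.80 + 24.60 = 50.40.
-26.3 < -11.10 → outlier.
-18.6 < -11.10 → outlier.
-12.9 < -11.10 → outlier.
All remaining values lie within [-11.10, 50.40].

-26.3, -18.6, -12.9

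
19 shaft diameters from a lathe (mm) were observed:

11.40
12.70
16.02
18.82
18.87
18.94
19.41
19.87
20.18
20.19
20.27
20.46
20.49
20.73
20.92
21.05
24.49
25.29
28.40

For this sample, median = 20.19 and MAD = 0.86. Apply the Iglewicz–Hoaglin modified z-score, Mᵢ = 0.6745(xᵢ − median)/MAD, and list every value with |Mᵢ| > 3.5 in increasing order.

11.40, 12.70, 25.29, 28.40

|Mᵢ| > 3.5 ⇔ |xᵢ − 20.19| > 3.5·0.86/0.6745 = 4.46.
So outliers lie outside [15.73, 24.65].
11.40: M = -6.89 → outlier.
12.70: M = -5.87 → outlier.
25.29: M = 4.00 → outlier.
28.40: M = 6.44 → outlier.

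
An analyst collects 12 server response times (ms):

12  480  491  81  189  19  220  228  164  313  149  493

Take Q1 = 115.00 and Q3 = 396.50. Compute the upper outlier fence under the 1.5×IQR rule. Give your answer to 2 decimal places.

IQR = Q3 − Q1 = 396.50 − 115.00 = 281.50.
Lower fence = Q1 − 1.5·IQR = 115.00 − 422.25 = -307.25.
Upper fence = Q3 + 1.5·IQR = 396.50 + 422.25 = 818.75.

818.75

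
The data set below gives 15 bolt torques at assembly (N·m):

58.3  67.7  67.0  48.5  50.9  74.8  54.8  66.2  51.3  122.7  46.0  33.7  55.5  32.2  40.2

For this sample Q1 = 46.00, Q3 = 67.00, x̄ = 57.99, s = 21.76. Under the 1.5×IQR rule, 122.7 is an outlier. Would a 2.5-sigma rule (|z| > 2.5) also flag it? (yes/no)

z = (122.7 − 57.99) / 21.76 = 2.97.
|z| = 2.97 > 2.5.

yes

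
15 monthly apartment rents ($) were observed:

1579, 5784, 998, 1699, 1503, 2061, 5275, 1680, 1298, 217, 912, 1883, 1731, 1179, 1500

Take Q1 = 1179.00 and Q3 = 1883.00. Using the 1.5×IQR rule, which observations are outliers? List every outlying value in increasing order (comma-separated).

IQR = Q3 − Q1 = 1883.00 − 1179.00 = 704.00.
Lower fence = Q1 − 1.5·IQR = 1179.00 − 1056.00 = 123.00.
Upper fence = Q3 + 1.5·IQR = 1883.00 + 1056.00 = 2939.00.
5275 > 2939.00 → outlier.
5784 > 2939.00 → outlier.
All remaining values lie within [123.00, 2939.00].

5275, 5784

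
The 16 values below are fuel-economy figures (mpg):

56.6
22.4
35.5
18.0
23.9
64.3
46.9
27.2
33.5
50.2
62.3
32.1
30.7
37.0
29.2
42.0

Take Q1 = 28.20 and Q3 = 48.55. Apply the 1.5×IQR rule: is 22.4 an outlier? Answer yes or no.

no

IQR = Q3 − Q1 = 48.55 − 28.20 = 20.35.
Lower fence = Q1 − 1.5·IQR = 28.20 − 30.525 = -2.325.
Upper fence = Q3 + 1.5·IQR = 48.55 + 30.525 = 79.075.
22.4 lies within [-2.325, 79.075].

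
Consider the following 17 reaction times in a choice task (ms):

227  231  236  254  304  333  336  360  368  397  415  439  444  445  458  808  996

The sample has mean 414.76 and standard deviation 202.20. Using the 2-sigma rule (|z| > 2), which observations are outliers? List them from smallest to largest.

Cutoffs at x̄ ± 2s: 414.76 ± 2·202.20 = [10.36, 819.16].
996: z = 2.87, |z| > 2 → outlier.
Every other value lies within [10.36, 819.16].

996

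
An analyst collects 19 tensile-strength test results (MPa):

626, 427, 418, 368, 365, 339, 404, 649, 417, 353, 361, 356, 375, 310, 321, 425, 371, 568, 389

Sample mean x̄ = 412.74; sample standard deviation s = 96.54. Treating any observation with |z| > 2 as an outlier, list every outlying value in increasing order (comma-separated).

Cutoffs at x̄ ± 2s: 412.74 ± 2·96.54 = [219.66, 605.82].
626: z = 2.21, |z| > 2 → outlier.
649: z = 2.45, |z| > 2 → outlier.
Every other value lies within [219.66, 605.82].

626, 649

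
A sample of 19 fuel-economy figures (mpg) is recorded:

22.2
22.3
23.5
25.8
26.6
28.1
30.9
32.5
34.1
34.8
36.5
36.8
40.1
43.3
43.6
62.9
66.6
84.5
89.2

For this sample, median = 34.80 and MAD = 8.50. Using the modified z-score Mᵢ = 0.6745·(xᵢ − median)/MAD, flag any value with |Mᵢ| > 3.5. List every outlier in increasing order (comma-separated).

84.5, 89.2

|Mᵢ| > 3.5 ⇔ |xᵢ − 34.80| > 3.5·8.50/0.6745 = 44.11.
So outliers lie outside [-9.31, 78.91].
84.5: M = 3.94 → outlier.
89.2: M = 4.32 → outlier.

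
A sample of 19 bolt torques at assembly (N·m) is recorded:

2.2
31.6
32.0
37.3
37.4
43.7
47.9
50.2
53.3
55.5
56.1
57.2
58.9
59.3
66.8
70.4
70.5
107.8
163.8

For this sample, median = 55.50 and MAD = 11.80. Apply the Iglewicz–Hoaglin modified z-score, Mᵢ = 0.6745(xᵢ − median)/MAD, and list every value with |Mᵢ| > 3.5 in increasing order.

|Mᵢ| > 3.5 ⇔ |xᵢ − 55.50| > 3.5·11.80/0.6745 = 61.23.
So outliers lie outside [-5.73, 116.73].
163.8: M = 6.19 → outlier.

163.8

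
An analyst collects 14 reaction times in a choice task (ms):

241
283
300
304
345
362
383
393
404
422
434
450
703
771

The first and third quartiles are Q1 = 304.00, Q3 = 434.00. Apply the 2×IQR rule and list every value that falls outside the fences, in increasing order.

703, 771

IQR = Q3 − Q1 = 434.00 − 304.00 = 130.00.
Lower fence = Q1 − 2·IQR = 304.00 − 260.00 = 44.00.
Upper fence = Q3 + 2·IQR = 434.00 + 260.00 = 694.00.
703 > 694.00 → outlier.
771 > 694.00 → outlier.
All remaining values lie within [44.00, 694.00].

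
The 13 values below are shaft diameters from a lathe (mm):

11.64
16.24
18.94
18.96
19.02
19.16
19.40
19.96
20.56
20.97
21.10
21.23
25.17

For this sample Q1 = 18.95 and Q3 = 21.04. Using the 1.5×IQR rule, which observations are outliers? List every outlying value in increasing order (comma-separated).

IQR = Q3 − Q1 = 21.04 − 18.95 = 2.09.
Lower fence = Q1 − 1.5·IQR = 18.95 − 3.135 = 15.815.
Upper fence = Q3 + 1.5·IQR = 21.04 + 3.135 = 24.175.
11.64 < 15.815 → outlier.
25.17 > 24.175 → outlier.
All remaining values lie within [15.815, 24.175].

11.64, 25.17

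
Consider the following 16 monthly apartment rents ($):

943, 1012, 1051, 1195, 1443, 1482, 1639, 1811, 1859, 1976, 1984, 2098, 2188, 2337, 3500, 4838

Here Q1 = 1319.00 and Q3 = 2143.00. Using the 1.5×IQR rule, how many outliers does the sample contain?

2

IQR = 824.00; fences at 1319.00 − 1236.00 = 83.00 and 2143.00 + 1236.00 = 3379.00.
Outside the cutoffs: 3500, 4838.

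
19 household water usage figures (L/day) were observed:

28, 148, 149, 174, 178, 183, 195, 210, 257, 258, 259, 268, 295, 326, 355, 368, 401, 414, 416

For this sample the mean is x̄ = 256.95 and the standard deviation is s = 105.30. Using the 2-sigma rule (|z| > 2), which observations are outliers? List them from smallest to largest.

Cutoffs at x̄ ± 2s: 256.95 ± 2·105.30 = [46.35, 467.55].
28: z = -2.17, |z| > 2 → outlier.
Every other value lies within [46.35, 467.55].

28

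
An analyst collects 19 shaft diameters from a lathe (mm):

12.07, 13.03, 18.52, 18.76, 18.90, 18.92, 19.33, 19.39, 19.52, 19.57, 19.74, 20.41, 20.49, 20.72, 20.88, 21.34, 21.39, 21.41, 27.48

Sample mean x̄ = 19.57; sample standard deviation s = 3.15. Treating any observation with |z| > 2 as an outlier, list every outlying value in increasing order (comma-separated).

Cutoffs at x̄ ± 2s: 19.57 ± 2·3.15 = [13.27, 25.87].
12.07: z = -2.38, |z| > 2 → outlier.
13.03: z = -2.08, |z| > 2 → outlier.
27.48: z = 2.51, |z| > 2 → outlier.
Every other value lies within [13.27, 25.87].

12.07, 13.03, 27.48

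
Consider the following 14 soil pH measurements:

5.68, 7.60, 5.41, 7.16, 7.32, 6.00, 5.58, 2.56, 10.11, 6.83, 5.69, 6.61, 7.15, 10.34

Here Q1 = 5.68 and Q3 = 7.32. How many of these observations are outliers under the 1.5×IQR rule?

IQR = 1.64; fences at 5.68 − 2.46 = 3.22 and 7.32 + 2.46 = 9.78.
Outside the cutoffs: 2.56, 10.11, 10.34.

3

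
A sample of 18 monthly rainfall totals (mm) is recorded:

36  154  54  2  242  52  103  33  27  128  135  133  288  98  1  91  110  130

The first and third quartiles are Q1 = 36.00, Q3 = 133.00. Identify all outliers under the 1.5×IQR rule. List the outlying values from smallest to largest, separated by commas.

IQR = Q3 − Q1 = 133.00 − 36.00 = 97.00.
Lower fence = Q1 − 1.5·IQR = 36.00 − 145.50 = -109.50.
Upper fence = Q3 + 1.5·IQR = 133.00 + 145.50 = 278.50.
288 > 278.50 → outlier.
All remaining values lie within [-109.50, 278.50].

288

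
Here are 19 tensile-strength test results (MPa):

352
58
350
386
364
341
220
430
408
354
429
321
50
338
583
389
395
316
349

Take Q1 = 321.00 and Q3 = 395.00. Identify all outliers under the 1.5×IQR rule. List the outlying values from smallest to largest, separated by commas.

50, 58, 583

IQR = Q3 − Q1 = 395.00 − 321.00 = 74.00.
Lower fence = Q1 − 1.5·IQR = 321.00 − 111.00 = 210.00.
Upper fence = Q3 + 1.5·IQR = 395.00 + 111.00 = 506.00.
50 < 210.00 → outlier.
58 < 210.00 → outlier.
583 > 506.00 → outlier.
All remaining values lie within [210.00, 506.00].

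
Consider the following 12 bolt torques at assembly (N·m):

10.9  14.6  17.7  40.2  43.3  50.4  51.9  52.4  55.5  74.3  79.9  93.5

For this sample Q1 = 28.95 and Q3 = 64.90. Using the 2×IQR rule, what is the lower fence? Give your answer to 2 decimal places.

-42.95

IQR = Q3 − Q1 = 64.90 − 28.95 = 35.95.
Lower fence = Q1 − 2·IQR = 28.95 − 71.90 = -42.95.
Upper fence = Q3 + 2·IQR = 64.90 + 71.90 = 136.80.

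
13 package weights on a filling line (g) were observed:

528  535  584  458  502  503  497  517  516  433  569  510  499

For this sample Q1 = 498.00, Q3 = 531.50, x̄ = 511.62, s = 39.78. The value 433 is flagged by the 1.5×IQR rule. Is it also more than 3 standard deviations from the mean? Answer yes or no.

z = (433 − 511.62) / 39.78 = -1.98.
|z| = 1.98 ≤ 3.

no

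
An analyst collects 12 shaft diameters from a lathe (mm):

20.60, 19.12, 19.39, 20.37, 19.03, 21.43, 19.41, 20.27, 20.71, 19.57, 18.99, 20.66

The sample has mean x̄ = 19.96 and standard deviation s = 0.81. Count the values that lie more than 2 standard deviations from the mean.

0

Cutoffs: x̄ ± 2s = [18.34, 21.58].
Every value lies within the cutoffs.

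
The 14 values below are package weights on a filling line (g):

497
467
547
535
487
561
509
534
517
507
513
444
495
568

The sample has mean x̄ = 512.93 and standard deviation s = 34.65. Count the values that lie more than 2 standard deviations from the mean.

Cutoffs: x̄ ± 2s = [443.63, 582.23].
Every value lies within the cutoffs.

0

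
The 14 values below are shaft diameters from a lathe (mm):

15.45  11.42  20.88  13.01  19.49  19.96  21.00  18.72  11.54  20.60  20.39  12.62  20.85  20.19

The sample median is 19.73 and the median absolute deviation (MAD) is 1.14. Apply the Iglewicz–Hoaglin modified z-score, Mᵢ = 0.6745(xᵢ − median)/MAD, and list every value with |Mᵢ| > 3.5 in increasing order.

11.42, 11.54, 12.62, 13.01

|Mᵢ| > 3.5 ⇔ |xᵢ − 19.73| > 3.5·1.14/0.6745 = 5.92.
So outliers lie outside [13.81, 25.65].
11.42: M = -4.92 → outlier.
11.54: M = -4.85 → outlier.
12.62: M = -4.21 → outlier.
13.01: M = -3.98 → outlier.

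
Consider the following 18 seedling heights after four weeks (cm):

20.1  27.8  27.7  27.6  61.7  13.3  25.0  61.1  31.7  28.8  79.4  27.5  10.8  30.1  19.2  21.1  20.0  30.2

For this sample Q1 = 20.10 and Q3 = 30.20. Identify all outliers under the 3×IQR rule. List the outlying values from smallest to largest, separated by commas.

IQR = Q3 − Q1 = 30.20 − 20.10 = 10.10.
Lower fence = Q1 − 3·IQR = 20.10 − 30.30 = -10.20.
Upper fence = Q3 + 3·IQR = 30.20 + 30.30 = 60.50.
61.1 > 60.50 → outlier.
61.7 > 60.50 → outlier.
79.4 > 60.50 → outlier.
All remaining values lie within [-10.20, 60.50].

61.1, 61.7, 79.4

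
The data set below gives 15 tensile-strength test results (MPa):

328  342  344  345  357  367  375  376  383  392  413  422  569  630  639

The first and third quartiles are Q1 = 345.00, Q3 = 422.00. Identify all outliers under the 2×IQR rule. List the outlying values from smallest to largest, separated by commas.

IQR = Q3 − Q1 = 422.00 − 345.00 = 77.00.
Lower fence = Q1 − 2·IQR = 345.00 − 154.00 = 191.00.
Upper fence = Q3 + 2·IQR = 422.00 + 154.00 = 576.00.
630 > 576.00 → outlier.
639 > 576.00 → outlier.
All remaining values lie within [191.00, 576.00].

630, 639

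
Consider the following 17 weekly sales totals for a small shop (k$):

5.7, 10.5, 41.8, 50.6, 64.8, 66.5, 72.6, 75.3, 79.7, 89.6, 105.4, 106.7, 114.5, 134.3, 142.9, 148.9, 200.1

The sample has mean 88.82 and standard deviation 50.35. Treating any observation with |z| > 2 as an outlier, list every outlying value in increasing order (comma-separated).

Cutoffs at x̄ ± 2s: 88.82 ± 2·50.35 = [-11.88, 189.52].
200.1: z = 2.21, |z| > 2 → outlier.
Every other value lies within [-11.88, 189.52].

200.1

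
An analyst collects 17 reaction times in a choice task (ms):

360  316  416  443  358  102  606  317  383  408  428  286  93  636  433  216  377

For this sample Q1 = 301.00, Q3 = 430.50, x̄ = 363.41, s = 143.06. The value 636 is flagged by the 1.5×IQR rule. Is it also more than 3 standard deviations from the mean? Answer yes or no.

no

z = (636 − 363.41) / 143.06 = 1.91.
|z| = 1.91 ≤ 3.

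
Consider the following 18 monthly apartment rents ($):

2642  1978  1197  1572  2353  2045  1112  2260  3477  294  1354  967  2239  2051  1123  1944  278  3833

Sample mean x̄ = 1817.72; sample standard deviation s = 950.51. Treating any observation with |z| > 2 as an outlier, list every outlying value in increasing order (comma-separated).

3833

Cutoffs at x̄ ± 2s: 1817.72 ± 2·950.51 = [-83.30, 3718.74].
3833: z = 2.12, |z| > 2 → outlier.
Every other value lies within [-83.30, 3718.74].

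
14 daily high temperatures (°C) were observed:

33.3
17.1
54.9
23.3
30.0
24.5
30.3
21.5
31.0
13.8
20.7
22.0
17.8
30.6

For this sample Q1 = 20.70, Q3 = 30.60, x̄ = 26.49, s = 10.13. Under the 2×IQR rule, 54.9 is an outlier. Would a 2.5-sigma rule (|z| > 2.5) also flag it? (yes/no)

z = (54.9 − 26.49) / 10.13 = 2.80.
|z| = 2.80 > 2.5.

yes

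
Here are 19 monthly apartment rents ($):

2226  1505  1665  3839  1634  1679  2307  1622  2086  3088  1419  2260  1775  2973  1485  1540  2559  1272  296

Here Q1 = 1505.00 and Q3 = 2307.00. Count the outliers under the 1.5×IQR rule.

IQR = 802.00; fences at 1505.00 − 1203.00 = 302.00 and 2307.00 + 1203.00 = 3510.00.
Outside the cutoffs: 296, 3839.

2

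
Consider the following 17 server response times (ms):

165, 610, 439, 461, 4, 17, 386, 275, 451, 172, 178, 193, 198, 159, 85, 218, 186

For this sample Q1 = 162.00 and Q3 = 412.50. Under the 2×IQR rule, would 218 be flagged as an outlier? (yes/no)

no

IQR = Q3 − Q1 = 412.50 − 162.00 = 250.50.
Lower fence = Q1 − 2·IQR = 162.00 − 501.00 = -339.00.
Upper fence = Q3 + 2·IQR = 412.50 + 501.00 = 913.50.
218 lies within [-339.00, 913.50].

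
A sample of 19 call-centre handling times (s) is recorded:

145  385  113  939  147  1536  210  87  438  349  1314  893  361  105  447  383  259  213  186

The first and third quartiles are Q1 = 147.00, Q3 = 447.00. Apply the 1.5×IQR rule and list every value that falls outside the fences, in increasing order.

939, 1314, 1536

IQR = Q3 − Q1 = 447.00 − 147.00 = 300.00.
Lower fence = Q1 − 1.5·IQR = 147.00 − 450.00 = -303.00.
Upper fence = Q3 + 1.5·IQR = 447.00 + 450.00 = 897.00.
939 > 897.00 → outlier.
1314 > 897.00 → outlier.
1536 > 897.00 → outlier.
All remaining values lie within [-303.00, 897.00].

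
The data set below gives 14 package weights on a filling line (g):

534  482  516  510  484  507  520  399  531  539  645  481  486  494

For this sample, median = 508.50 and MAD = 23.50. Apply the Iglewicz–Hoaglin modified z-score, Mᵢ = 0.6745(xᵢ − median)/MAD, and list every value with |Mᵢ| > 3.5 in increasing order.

645

|Mᵢ| > 3.5 ⇔ |xᵢ − 508.50| > 3.5·23.50/0.6745 = 121.94.
So outliers lie outside [386.56, 630.44].
645: M = 3.92 → outlier.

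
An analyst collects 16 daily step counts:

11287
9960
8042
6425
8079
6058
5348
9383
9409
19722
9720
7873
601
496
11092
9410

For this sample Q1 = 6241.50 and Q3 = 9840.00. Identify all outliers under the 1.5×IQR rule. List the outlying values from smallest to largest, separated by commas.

496, 601, 19722

IQR = Q3 − Q1 = 9840.00 − 6241.50 = 3598.50.
Lower fence = Q1 − 1.5·IQR = 6241.50 − 5397.75 = 843.75.
Upper fence = Q3 + 1.5·IQR = 9840.00 + 5397.75 = 15237.75.
496 < 843.75 → outlier.
601 < 843.75 → outlier.
19722 > 15237.75 → outlier.
All remaining values lie within [843.75, 15237.75].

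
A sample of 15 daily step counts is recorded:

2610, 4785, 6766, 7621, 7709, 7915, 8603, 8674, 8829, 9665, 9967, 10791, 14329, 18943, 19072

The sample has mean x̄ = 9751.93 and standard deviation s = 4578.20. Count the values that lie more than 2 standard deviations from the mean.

Cutoffs: x̄ ± 2s = [595.53, 18908.33].
Outside the cutoffs: 18943, 19072.

2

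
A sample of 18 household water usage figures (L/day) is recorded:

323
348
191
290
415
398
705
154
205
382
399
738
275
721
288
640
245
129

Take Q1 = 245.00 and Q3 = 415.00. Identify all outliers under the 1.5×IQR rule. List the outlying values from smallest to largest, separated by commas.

705, 721, 738

IQR = Q3 − Q1 = 415.00 − 245.00 = 170.00.
Lower fence = Q1 − 1.5·IQR = 245.00 − 255.00 = -10.00.
Upper fence = Q3 + 1.5·IQR = 415.00 + 255.00 = 670.00.
705 > 670.00 → outlier.
721 > 670.00 → outlier.
738 > 670.00 → outlier.
All remaining values lie within [-10.00, 670.00].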